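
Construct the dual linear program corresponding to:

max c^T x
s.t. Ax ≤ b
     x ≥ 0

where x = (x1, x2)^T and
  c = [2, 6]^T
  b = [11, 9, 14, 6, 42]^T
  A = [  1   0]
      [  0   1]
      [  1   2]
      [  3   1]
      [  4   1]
Minimize: z = 11y1 + 9y2 + 14y3 + 6y4 + 42y5

Subject to:
  C1: -y1 - y3 - 3y4 - 4y5 ≤ -2
  C2: -y2 - 2y3 - y4 - y5 ≤ -6
  y1, y2, y3, y4, y5 ≥ 0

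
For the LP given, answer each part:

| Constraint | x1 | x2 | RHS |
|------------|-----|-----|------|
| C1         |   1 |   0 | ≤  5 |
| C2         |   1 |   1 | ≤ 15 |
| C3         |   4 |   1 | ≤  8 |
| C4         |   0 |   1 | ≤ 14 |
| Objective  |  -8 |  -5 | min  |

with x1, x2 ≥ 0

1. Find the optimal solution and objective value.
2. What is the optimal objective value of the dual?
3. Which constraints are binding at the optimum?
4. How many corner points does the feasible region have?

1. x1 = 0, x2 = 8, z = -40
2. -40 (by strong duality, equal to the primal optimum)
3. C3, x1 ≥ 0
4. 3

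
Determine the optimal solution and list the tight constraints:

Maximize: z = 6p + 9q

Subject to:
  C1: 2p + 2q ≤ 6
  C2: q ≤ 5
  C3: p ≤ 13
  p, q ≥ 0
Optimal: p = 0, q = 3
Slack at optimum:
  C1: slack = 0 (binding)
  C2: slack = 2
  C3: slack = 13
  p ≥ 0: p = 0 (binding)
  q ≥ 0: q = 3
Binding constraints: C1, p ≥ 0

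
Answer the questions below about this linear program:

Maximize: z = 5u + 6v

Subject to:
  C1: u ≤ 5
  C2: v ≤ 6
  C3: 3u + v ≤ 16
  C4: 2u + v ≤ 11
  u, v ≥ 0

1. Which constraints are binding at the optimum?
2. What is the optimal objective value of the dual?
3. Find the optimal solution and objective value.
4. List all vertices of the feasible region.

1. C2, C4
2. 48.5 (by strong duality, equal to the primal optimum)
3. u = 2.5, v = 6, z = 48.5
4. (0, 0), (5, 0), (5, 1), (2.5, 6), (0, 6)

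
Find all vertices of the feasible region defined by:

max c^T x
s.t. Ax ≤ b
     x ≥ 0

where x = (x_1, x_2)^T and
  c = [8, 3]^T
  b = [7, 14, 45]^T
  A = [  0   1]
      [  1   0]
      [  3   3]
Each vertex is the intersection of two constraint boundaries that also satisfies all remaining constraints:
  x_1 = 0 and x_2 = 0 → (0, 0)
  x_1 = 14 and x_2 = 0 → (14, 0)
  x_1 = 14 and 3x_1 + 3x_2 = 45 → (14, 1)
  x_2 = 7 and 3x_1 + 3x_2 = 45 → (8, 7)
  x_2 = 7 and x_1 = 0 → (0, 7)

Vertices: (0, 0), (14, 0), (14, 1), (8, 7), (0, 7)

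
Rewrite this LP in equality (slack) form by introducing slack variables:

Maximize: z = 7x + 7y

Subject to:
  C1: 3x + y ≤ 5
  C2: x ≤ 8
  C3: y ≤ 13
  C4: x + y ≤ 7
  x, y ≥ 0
max z = 7x + 7y

s.t.
  3x + y + s1 = 5
  x + s2 = 8
  y + s3 = 13
  x + y + s4 = 7
  x, y, s1, s2, s3, s4 ≥ 0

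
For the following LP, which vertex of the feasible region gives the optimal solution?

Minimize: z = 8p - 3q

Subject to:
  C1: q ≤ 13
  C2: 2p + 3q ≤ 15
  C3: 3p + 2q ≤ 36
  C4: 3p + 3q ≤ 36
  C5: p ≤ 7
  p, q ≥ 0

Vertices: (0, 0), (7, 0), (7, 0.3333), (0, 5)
(0, 5) with z = -15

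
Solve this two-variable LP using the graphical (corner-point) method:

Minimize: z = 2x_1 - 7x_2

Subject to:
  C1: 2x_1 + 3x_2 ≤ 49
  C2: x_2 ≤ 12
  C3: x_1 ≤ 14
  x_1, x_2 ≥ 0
Each vertex is the intersection of two constraint boundaries that also satisfies all remaining constraints:
  x_1 = 0 and x_2 = 0 → (0, 0)
  x_1 = 14 and x_2 = 0 → (14, 0)
  2x_1 + 3x_2 = 49 and x_1 = 14 → (14, 7)
  2x_1 + 3x_2 = 49 and x_2 = 12 → (6.5, 12)
  x_2 = 12 and x_1 = 0 → (0, 12)

Evaluating z = 2x_1 - 7x_2 at each vertex:
  (0, 0): z = 0
  (14, 0): z = 28
  (14, 7): z = -21
  (6.5, 12): z = -71
  (0, 12): z = -84

The minimum is at (0, 12) with z = -84.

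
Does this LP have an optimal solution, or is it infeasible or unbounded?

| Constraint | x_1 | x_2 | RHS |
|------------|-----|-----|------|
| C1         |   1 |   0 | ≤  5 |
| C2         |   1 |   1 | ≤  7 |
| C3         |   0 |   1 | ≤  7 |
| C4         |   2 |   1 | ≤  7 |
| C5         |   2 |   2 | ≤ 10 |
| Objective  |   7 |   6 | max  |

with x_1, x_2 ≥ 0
The point (2, 3) satisfies every constraint, so the LP is feasible; the constraints give x_1 ≤ 5 and x_2 ≤ 7, which with x_1, x_2 ≥ 0 keep the feasible region inside a bounded box. A feasible, bounded LP attains a finite optimum at a vertex.

The LP has an optimal solution: (2, 3) with z = 32.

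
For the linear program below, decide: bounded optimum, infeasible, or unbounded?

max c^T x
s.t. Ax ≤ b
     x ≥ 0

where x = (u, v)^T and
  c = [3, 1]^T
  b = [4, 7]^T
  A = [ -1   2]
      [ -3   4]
Feasible point: (0, 0) satisfies every constraint, so the LP is feasible.
Direction d = (1, 0): for each constraint row a, a·d ≤ 0 —
  (-1)(1) + (2)(0) = -1 ≤ 0
  (-3)(1) + (4)(0) = -3 ≤ 0
and d ≥ 0, so (0, 0) + t·d stays feasible for every t ≥ 0. Along this ray z = 3u + v changes by 3 per unit t, so z → +∞.

The LP is unbounded; z can be made arbitrarily large.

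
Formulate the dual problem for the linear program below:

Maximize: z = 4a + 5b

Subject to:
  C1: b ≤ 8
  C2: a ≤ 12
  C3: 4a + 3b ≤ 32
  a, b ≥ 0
Minimize: z = 8y1 + 12y2 + 32y3

Subject to:
  C1: -y2 - 4y3 ≤ -4
  C2: -y1 - 3y3 ≤ -5
  y1, y2, y3 ≥ 0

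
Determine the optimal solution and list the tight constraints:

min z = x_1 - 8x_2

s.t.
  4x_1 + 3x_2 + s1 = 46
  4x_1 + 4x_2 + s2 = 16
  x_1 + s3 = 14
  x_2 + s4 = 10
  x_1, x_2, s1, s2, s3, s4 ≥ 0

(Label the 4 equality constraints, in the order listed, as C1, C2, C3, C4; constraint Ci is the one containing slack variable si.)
Optimal: x_1 = 0, x_2 = 4
Binding: C2, x_1 ≥ 0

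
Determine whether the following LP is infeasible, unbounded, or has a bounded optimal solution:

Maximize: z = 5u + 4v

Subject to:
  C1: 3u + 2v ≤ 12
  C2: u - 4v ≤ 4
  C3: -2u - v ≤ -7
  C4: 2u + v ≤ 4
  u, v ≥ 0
C4 requires 2u + v ≤ 4, while C3 (-2u - v ≤ -7) is equivalent to 2u + v ≥ 7. Together they would need 7 ≤ 2u + v ≤ 4, which is impossible since 7 > 4. No point satisfies all constraints.

Infeasible: no point satisfies all constraints simultaneously.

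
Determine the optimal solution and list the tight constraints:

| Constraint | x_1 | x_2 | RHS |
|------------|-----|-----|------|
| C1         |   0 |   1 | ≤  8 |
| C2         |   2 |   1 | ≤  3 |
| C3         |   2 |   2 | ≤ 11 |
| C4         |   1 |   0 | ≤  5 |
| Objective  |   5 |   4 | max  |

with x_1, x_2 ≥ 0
Optimal: x_1 = 0, x_2 = 3
Binding: C2, x_1 ≥ 0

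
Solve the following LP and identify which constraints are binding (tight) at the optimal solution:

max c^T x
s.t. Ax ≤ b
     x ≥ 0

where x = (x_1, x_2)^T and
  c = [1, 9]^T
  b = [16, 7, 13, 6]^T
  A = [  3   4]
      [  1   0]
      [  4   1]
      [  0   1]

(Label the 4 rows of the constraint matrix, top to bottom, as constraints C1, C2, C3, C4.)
Optimal: x_1 = 0, x_2 = 4
Slack at optimum:
  C1: slack = 0 (binding)
  C2: slack = 7
  C3: slack = 9
  C4: slack = 2
  x_1 ≥ 0: x_1 = 0 (binding)
  x_2 ≥ 0: x_2 = 4
Binding constraints: C1, x_1 ≥ 0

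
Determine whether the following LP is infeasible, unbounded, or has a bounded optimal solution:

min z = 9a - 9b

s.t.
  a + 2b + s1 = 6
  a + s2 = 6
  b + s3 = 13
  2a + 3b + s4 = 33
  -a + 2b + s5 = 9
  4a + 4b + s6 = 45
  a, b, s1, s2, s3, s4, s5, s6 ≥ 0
The point (0, 3) satisfies every constraint, so the LP is feasible; the constraints give a ≤ 6 and b ≤ 13, which with a, b ≥ 0 keep the feasible region inside a bounded box. A feasible, bounded LP attains a finite optimum at a vertex.

Feasible with finite optimum z* = -27 at (0, 3).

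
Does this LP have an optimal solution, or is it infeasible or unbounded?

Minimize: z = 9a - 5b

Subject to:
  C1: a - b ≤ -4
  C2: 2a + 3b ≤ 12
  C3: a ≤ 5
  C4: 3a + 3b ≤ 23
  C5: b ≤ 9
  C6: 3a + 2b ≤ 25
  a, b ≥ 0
The point (0, 4) satisfies every constraint, so the LP is feasible; the constraints give a ≤ 5 and b ≤ 9, which with a, b ≥ 0 keep the feasible region inside a bounded box. A feasible, bounded LP attains a finite optimum at a vertex.

The LP has an optimal solution: (0, 4) with z = -20.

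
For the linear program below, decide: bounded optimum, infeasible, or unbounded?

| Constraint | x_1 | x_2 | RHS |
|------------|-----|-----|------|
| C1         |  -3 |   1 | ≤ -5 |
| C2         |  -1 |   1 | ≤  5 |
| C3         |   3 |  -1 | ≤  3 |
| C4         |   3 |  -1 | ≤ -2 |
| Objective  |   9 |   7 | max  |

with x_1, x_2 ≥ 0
C3 requires 3x_1 - x_2 ≤ 3, while C1 (-3x_1 + x_2 ≤ -5) is equivalent to 3x_1 - x_2 ≥ 5. Together they would need 5 ≤ 3x_1 - x_2 ≤ 3, which is impossible since 5 > 3. No point satisfies all constraints.

The feasible region is empty; the LP is infeasible.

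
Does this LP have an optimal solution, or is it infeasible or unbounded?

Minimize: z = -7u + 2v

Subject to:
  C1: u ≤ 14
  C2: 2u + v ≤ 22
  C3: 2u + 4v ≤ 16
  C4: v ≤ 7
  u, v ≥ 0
The point (8, 0) satisfies every constraint, so the LP is feasible; the constraints give u ≤ 14 and v ≤ 7, which with u, v ≥ 0 keep the feasible region inside a bounded box. A feasible, bounded LP attains a finite optimum at a vertex.

The LP has an optimal solution: (8, 0) with z = -56.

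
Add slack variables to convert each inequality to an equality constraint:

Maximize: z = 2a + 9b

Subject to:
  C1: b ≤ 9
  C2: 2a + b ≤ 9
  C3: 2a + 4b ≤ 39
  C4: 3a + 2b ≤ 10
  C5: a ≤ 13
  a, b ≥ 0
max z = 2a + 9b

s.t.
  b + s1 = 9
  2a + b + s2 = 9
  2a + 4b + s3 = 39
  3a + 2b + s4 = 10
  a + s5 = 13
  a, b, s1, s2, s3, s4, s5 ≥ 0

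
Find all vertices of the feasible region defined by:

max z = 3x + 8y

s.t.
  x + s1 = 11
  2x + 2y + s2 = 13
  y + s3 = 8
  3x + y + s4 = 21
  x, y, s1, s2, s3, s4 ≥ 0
Each vertex is the intersection of two constraint boundaries that also satisfies all remaining constraints:
  x = 0 and y = 0 → (0, 0)
  2x + 2y = 13 and y = 0 → (6.5, 0)
  2x + 2y = 13 and x = 0 → (0, 6.5)

Vertices: (0, 0), (6.5, 0), (0, 6.5)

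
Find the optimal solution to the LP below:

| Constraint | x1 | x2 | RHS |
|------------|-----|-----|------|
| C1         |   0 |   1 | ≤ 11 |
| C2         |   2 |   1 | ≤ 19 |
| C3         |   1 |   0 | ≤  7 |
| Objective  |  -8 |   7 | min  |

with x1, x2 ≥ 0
Each vertex is the intersection of two constraint boundaries that also satisfies all remaining constraints:
  x1 = 0 and x2 = 0 → (0, 0)
  x1 = 7 and x2 = 0 → (7, 0)
  2x1 + x2 = 19 and x1 = 7 → (7, 5)
  x2 = 11 and 2x1 + x2 = 19 → (4, 11)
  x2 = 11 and x1 = 0 → (0, 11)

Evaluating z = -8x1 + 7x2 at each vertex:
  (0, 0): z = 0
  (7, 0): z = -56
  (7, 5): z = -21
  (4, 11): z = 45
  (0, 11): z = 77

The minimum is at (7, 0) with z = -56.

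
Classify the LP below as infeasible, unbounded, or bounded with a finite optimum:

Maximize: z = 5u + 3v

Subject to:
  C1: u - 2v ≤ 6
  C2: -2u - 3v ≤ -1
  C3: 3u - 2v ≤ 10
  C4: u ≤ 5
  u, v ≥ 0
Feasible point: (0, 1) satisfies every constraint, so the LP is feasible.
Direction d = (0, 1): for each constraint row a, a·d ≤ 0 —
  (1)(0) + (-2)(1) = -2 ≤ 0
  (-2)(0) + (-3)(1) = -3 ≤ 0
  (3)(0) + (-2)(1) = -2 ≤ 0
  (1)(0) + (0)(1) = 0 ≤ 0
and d ≥ 0, so (0, 1) + t·d stays feasible for every t ≥ 0. Along this ray z = 5u + 3v changes by 3 per unit t, so z → +∞.

The LP is unbounded; z can be made arbitrarily large.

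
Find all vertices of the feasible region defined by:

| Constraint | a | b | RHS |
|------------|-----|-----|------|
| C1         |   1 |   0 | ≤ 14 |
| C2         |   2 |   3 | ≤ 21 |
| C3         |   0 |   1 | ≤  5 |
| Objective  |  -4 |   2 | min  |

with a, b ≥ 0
Each vertex is the intersection of two constraint boundaries that also satisfies all remaining constraints:
  a = 0 and b = 0 → (0, 0)
  2a + 3b = 21 and b = 0 → (10.5, 0)
  2a + 3b = 21 and b = 5 → (3, 5)
  b = 5 and a = 0 → (0, 5)

Vertices: (0, 0), (10.5, 0), (3, 5), (0, 5)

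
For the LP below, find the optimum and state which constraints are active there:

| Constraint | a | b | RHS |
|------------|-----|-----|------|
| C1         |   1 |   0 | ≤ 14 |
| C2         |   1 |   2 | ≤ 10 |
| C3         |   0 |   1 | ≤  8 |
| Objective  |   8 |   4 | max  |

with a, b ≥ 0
Optimal: a = 10, b = 0
Slack at optimum:
  C1: slack = 4
  C2: slack = 0 (binding)
  C3: slack = 8
  a ≥ 0: a = 10
  b ≥ 0: b = 0 (binding)
Binding constraints: C2, b ≥ 0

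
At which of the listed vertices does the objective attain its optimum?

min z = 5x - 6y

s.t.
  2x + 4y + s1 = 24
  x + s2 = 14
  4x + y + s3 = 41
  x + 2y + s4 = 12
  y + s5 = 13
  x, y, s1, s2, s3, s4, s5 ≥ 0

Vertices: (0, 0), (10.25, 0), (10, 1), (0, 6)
(0, 6) with z = -36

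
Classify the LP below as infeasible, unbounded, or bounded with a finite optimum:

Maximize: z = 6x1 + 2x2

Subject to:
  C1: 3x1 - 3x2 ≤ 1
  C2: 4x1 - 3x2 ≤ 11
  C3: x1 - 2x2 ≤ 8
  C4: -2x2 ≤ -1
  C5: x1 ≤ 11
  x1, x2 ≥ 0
Feasible point: (0, 1) satisfies every constraint, so the LP is feasible.
Direction d = (0, 1): for each constraint row a, a·d ≤ 0 —
  (3)(0) + (-3)(1) = -3 ≤ 0
  (4)(0) + (-3)(1) = -3 ≤ 0
  (1)(0) + (-2)(1) = -2 ≤ 0
  (0)(0) + (-2)(1) = -2 ≤ 0
  (1)(0) + (0)(1) = 0 ≤ 0
and d ≥ 0, so (0, 1) + t·d stays feasible for every t ≥ 0. Along this ray z = 6x1 + 2x2 changes by 2 per unit t, so z → +∞.

Unbounded: there is a feasible ray along which z → +∞.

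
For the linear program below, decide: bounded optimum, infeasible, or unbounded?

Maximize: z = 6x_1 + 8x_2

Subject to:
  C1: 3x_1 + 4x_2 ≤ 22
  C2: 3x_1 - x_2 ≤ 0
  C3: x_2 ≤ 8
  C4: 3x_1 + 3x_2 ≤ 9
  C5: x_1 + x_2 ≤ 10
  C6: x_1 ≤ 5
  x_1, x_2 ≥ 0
The point (0, 3) satisfies every constraint, so the LP is feasible; the constraints give x_1 ≤ 5 and x_2 ≤ 8, which with x_1, x_2 ≥ 0 keep the feasible region inside a bounded box. A feasible, bounded LP attains a finite optimum at a vertex.

Evaluating z = 6x_1 + 8x_2 at each vertex:
  (0, 0): z = 0
  (0.75, 2.25): z = 22.5
  (0, 3): z = 24

The LP has an optimal solution: (0, 3) with z = 24.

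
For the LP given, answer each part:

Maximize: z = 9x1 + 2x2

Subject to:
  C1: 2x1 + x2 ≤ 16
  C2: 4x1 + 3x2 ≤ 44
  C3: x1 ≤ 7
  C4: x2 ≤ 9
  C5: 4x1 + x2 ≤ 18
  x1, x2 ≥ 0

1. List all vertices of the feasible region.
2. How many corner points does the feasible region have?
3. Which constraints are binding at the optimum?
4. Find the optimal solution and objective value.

1. (0, 0), (4.5, 0), (2.25, 9), (0, 9)
2. 4
3. C5, x2 ≥ 0
4. x1 = 4.5, x2 = 0, z = 40.5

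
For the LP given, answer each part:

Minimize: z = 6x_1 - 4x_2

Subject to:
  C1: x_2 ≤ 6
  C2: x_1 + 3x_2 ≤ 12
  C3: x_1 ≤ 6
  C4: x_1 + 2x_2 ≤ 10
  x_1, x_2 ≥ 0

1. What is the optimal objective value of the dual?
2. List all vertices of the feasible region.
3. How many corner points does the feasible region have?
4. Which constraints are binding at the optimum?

1. -16 (by strong duality, equal to the primal optimum)
2. (0, 0), (6, 0), (6, 2), (0, 4)
3. 4
4. C2, x_1 ≥ 0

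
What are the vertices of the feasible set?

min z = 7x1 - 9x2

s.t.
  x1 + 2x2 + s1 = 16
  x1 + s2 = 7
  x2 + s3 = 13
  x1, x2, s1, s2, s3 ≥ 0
Each vertex is the intersection of two constraint boundaries that also satisfies all remaining constraints:
  x1 = 0 and x2 = 0 → (0, 0)
  x1 = 7 and x2 = 0 → (7, 0)
  x1 + 2x2 = 16 and x1 = 7 → (7, 4.5)
  x1 + 2x2 = 16 and x1 = 0 → (0, 8)

Vertices: (0, 0), (7, 0), (7, 4.5), (0, 8)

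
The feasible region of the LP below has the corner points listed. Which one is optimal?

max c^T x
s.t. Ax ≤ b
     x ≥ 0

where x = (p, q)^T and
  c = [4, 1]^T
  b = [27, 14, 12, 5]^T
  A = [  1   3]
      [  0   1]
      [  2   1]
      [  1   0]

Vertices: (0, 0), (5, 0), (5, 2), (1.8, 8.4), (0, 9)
(5, 2) with z = 22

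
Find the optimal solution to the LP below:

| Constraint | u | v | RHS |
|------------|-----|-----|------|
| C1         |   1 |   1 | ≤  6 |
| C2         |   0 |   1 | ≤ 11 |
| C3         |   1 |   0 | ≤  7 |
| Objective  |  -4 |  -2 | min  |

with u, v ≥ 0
u = 6, v = 0, z = -24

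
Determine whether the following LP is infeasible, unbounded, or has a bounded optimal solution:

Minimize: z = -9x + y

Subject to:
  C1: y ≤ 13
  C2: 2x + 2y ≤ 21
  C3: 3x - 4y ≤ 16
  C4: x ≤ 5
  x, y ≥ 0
The point (5, 0) satisfies every constraint, so the LP is feasible; the constraints give x ≤ 5 and y ≤ 13, which with x, y ≥ 0 keep the feasible region inside a bounded box. A feasible, bounded LP attains a finite optimum at a vertex.

Evaluating z = -9x + y at each vertex:
  (0, 0): z = 0
  (5, 0): z = -45
  (5, 5.5): z = -39.5
  (0, 10.5): z = 10.5

Bounded optimum: z* = -45 at (5, 0).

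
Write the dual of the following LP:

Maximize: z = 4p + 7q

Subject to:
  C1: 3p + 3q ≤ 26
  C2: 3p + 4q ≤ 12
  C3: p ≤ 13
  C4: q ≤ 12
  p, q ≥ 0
Minimize: z = 26y1 + 12y2 + 13y3 + 12y4

Subject to:
  C1: -3y1 - 3y2 - y3 ≤ -4
  C2: -3y1 - 4y2 - y4 ≤ -7
  y1, y2, y3, y4 ≥ 0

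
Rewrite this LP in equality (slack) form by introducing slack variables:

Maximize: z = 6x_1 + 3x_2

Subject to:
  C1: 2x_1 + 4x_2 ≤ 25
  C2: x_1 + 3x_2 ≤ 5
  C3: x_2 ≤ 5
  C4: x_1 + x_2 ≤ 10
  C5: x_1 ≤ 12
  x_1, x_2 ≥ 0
max z = 6x_1 + 3x_2

s.t.
  2x_1 + 4x_2 + s1 = 25
  x_1 + 3x_2 + s2 = 5
  x_2 + s3 = 5
  x_1 + x_2 + s4 = 10
  x_1 + s5 = 12
  x_1, x_2, s1, s2, s3, s4, s5 ≥ 0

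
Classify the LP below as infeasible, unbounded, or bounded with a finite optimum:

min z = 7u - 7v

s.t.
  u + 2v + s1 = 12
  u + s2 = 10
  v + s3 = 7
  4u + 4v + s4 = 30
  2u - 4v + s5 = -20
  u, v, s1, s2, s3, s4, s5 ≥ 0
The point (0, 6) satisfies every constraint, so the LP is feasible; the constraints give u ≤ 10 and v ≤ 7, which with u, v ≥ 0 keep the feasible region inside a bounded box. A feasible, bounded LP attains a finite optimum at a vertex.

Evaluating z = 7u - 7v at each vertex:
  (0, 5): z = -35
  (1, 5.5): z = -31.5
  (0, 6): z = -42

Bounded optimum: z* = -42 at (0, 6).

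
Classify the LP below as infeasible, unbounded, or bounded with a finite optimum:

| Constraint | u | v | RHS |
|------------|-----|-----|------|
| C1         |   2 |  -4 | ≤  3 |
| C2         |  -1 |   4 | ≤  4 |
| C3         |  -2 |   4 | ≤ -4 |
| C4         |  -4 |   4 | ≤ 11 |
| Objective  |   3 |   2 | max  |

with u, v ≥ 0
C1 requires 2u - 4v ≤ 3, while C3 (-2u + 4v ≤ -4) is equivalent to 2u - 4v ≥ 4. Together they would need 4 ≤ 2u - 4v ≤ 3, which is impossible since 4 > 3. No point satisfies all constraints.

Infeasible: no point satisfies all constraints simultaneously.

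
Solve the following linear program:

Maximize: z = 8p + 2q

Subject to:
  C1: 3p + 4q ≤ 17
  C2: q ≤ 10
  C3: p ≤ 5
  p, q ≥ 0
Each vertex is the intersection of two constraint boundaries that also satisfies all remaining constraints:
  p = 0 and q = 0 → (0, 0)
  p = 5 and q = 0 → (5, 0)
  3p + 4q = 17 and p = 5 → (5, 0.5)
  3p + 4q = 17 and p = 0 → (0, 4.25)

Evaluating z = 8p + 2q at each vertex:
  (0, 0): z = 0
  (5, 0): z = 40
  (5, 0.5): z = 41
  (0, 4.25): z = 8.5

The maximum is at (5, 0.5) with z = 41.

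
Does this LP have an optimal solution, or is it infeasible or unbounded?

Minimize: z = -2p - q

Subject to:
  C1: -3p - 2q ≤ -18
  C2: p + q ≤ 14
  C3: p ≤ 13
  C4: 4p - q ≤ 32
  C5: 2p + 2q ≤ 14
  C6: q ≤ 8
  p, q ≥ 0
The point (7, 0) satisfies every constraint, so the LP is feasible; the constraints give p ≤ 13 and q ≤ 8, which with p, q ≥ 0 keep the feasible region inside a bounded box. A feasible, bounded LP attains a finite optimum at a vertex.

The LP has an optimal solution: (7, 0) with z = -14.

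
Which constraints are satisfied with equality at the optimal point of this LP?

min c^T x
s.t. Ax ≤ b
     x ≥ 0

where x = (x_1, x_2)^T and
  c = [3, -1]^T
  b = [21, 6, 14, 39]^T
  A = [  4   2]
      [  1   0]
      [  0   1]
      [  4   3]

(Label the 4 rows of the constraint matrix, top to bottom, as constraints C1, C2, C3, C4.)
Optimal: x_1 = 0, x_2 = 10.5
Slack at optimum:
  C1: slack = 0 (binding)
  C2: slack = 6
  C3: slack = 3.5
  C4: slack = 7.5
  x_1 ≥ 0: x_1 = 0 (binding)
  x_2 ≥ 0: x_2 = 10.5
Binding constraints: C1, x_1 ≥ 0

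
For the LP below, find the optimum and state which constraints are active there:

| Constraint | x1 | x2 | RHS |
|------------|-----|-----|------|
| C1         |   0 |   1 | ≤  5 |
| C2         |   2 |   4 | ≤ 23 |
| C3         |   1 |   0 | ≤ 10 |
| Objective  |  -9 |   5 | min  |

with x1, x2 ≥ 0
Optimal: x1 = 10, x2 = 0
Binding: C3, x2 ≥ 0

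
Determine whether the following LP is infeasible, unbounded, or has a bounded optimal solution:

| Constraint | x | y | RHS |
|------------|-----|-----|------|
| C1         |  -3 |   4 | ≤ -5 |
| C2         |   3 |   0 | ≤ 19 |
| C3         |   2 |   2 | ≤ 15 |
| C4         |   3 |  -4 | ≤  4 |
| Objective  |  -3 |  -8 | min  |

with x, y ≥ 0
C4 requires 3x - 4y ≤ 4, while C1 (-3x + 4y ≤ -5) is equivalent to 3x - 4y ≥ 5. Together they would need 5 ≤ 3x - 4y ≤ 4, which is impossible since 5 > 4. No point satisfies all constraints.

Infeasible: no point satisfies all constraints simultaneously.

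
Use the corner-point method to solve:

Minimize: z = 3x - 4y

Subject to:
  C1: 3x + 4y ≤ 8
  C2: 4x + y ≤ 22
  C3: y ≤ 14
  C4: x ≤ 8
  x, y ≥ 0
x = 0, y = 2, z = -8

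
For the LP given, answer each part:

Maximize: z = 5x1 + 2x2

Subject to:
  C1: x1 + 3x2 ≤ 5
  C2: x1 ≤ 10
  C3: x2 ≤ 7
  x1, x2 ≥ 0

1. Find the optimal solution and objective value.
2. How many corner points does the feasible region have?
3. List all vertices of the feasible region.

1. x1 = 5, x2 = 0, z = 25
2. 3
3. (0, 0), (5, 0), (0, 1.667)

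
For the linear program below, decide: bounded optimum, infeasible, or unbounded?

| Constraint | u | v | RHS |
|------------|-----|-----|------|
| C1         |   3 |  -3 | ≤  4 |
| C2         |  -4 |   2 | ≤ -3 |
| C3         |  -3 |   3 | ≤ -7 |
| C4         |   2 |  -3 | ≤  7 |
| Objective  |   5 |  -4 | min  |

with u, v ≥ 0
C1 requires 3u - 3v ≤ 4, while C3 (-3u + 3v ≤ -7) is equivalent to 3u - 3v ≥ 7. Together they would need 7 ≤ 3u - 3v ≤ 4, which is impossible since 7 > 4. No point satisfies all constraints.

The feasible region is empty; the LP is infeasible.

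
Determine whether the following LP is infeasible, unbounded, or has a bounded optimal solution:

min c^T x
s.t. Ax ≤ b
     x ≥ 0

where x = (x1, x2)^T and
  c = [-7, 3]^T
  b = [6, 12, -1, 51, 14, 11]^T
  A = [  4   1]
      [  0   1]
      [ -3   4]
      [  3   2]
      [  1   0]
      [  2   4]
The point (1.5, 0) satisfies every constraint, so the LP is feasible; the constraints give x1 ≤ 14 and x2 ≤ 12, which with x1, x2 ≥ 0 keep the feasible region inside a bounded box. A feasible, bounded LP attains a finite optimum at a vertex.

Evaluating z = -7x1 + 3x2 at each vertex:
  (0.3333, 0): z = -2.333
  (1.5, 0): z = -10.5
  (1.316, 0.7368): z = -7

Bounded optimum: z* = -10.5 at (1.5, 0).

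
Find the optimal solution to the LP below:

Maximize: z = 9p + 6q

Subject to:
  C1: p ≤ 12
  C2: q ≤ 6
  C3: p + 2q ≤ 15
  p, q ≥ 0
Each vertex is the intersection of two constraint boundaries that also satisfies all remaining constraints:
  p = 0 and q = 0 → (0, 0)
  p = 12 and q = 0 → (12, 0)
  p = 12 and p + 2q = 15 → (12, 1.5)
  q = 6 and p + 2q = 15 → (3, 6)
  q = 6 and p = 0 → (0, 6)

Evaluating z = 9p + 6q at each vertex:
  (0, 0): z = 0
  (12, 0): z = 108
  (12, 1.5): z = 117
  (3, 6): z = 63
  (0, 6): z = 36

The maximum is at (12, 1.5) with z = 117.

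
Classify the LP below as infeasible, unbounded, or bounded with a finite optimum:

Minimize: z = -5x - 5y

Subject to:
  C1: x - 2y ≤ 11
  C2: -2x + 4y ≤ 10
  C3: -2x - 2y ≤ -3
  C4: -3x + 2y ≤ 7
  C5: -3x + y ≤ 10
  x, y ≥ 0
Feasible point: (0, 2) satisfies every constraint, so the LP is feasible.
Direction d = (2, 1): for each constraint row a, a·d ≤ 0 —
  (1)(2) + (-2)(1) = 0 ≤ 0
  (-2)(2) + (4)(1) = 0 ≤ 0
  (-2)(2) + (-2)(1) = -6 ≤ 0
  (-3)(2) + (2)(1) = -4 ≤ 0
  (-3)(2) + (1)(1) = -5 ≤ 0
and d ≥ 0, so (0, 2) + t·d stays feasible for every t ≥ 0. Along this ray z = -5x - 5y changes by -15 per unit t, so z → −∞.

The LP is unbounded; z can be made arbitrarily small.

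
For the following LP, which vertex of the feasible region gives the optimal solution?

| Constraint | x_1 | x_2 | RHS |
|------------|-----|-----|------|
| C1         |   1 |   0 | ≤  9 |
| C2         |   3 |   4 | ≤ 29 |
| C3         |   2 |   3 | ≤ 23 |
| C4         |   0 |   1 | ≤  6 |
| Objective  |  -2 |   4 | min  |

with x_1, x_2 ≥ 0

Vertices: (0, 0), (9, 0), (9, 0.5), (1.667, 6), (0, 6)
(9, 0) with z = -18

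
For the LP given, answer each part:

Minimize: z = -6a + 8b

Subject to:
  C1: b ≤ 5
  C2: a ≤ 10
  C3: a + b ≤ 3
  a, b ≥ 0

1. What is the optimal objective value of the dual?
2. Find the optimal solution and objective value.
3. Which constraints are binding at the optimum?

1. -18 (by strong duality, equal to the primal optimum)
2. a = 3, b = 0, z = -18
3. C3, b ≥ 0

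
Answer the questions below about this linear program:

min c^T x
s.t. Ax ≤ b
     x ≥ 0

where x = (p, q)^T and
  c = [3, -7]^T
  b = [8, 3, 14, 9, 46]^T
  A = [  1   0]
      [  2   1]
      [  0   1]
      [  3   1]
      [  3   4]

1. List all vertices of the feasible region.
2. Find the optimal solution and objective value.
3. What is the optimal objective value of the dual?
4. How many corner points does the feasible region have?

1. (0, 0), (1.5, 0), (0, 3)
2. p = 0, q = 3, z = -21
3. -21 (by strong duality, equal to the primal optimum)
4. 3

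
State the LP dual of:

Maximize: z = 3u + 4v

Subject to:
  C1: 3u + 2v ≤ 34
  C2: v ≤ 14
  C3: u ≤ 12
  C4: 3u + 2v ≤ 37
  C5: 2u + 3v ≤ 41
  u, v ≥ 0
Minimize: z = 34y1 + 14y2 + 12y3 + 37y4 + 41y5

Subject to:
  C1: -3y1 - y3 - 3y4 - 2y5 ≤ -3
  C2: -2y1 - y2 - 2y4 - 3y5 ≤ -4
  y1, y2, y3, y4, y5 ≥ 0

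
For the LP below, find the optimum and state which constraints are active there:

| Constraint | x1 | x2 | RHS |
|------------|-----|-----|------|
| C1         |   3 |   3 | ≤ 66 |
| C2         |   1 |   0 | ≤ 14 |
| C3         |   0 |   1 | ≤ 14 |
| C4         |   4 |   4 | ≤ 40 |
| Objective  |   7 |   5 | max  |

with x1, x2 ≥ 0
Optimal: x1 = 10, x2 = 0
Binding: C4, x2 ≥ 0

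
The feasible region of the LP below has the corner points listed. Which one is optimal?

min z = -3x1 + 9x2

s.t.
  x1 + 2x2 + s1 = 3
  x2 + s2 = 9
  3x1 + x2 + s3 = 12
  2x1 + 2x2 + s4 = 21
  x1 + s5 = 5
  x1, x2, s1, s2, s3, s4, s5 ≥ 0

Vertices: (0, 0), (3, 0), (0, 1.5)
Evaluating z = -3x1 + 9x2 at each vertex:
  (0, 0): z = 0
  (3, 0): z = -9
  (0, 1.5): z = 13.5

The smallest value is z = -9, attained at (3, 0).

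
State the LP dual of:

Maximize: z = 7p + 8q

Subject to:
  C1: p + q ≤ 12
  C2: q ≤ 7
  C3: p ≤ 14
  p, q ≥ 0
Minimize: z = 12y1 + 7y2 + 14y3

Subject to:
  C1: -y1 - y3 ≤ -7
  C2: -y1 - y2 ≤ -8
  y1, y2, y3 ≥ 0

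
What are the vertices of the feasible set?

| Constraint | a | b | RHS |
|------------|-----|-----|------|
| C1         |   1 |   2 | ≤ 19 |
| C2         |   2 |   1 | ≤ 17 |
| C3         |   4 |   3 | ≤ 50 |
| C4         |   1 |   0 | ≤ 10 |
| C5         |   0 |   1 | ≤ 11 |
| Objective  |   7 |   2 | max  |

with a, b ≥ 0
Each vertex is the intersection of two constraint boundaries that also satisfies all remaining constraints:
  a = 0 and b = 0 → (0, 0)
  2a + b = 17 and b = 0 → (8.5, 0)
  a + 2b = 19 and 2a + b = 17 → (5, 7)
  a + 2b = 19 and a = 0 → (0, 9.5)

Vertices: (0, 0), (8.5, 0), (5, 7), (0, 9.5)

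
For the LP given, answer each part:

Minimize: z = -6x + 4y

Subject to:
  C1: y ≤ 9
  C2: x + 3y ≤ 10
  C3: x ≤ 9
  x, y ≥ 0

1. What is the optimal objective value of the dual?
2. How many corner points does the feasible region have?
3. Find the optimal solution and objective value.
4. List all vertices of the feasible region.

1. -54 (by strong duality, equal to the primal optimum)
2. 4
3. x = 9, y = 0, z = -54
4. (0, 0), (9, 0), (9, 0.3333), (0, 3.333)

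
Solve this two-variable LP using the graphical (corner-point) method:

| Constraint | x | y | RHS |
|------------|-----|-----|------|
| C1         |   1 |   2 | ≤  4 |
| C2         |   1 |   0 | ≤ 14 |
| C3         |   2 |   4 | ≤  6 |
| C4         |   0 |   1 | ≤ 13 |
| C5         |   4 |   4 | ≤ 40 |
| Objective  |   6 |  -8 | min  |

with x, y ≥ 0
x = 0, y = 1.5, z = -12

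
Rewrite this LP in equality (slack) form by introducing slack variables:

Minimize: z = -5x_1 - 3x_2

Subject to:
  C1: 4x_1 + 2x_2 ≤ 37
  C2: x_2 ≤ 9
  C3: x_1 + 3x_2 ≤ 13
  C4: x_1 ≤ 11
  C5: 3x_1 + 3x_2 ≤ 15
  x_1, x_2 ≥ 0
min z = -5x_1 - 3x_2

s.t.
  4x_1 + 2x_2 + s1 = 37
  x_2 + s2 = 9
  x_1 + 3x_2 + s3 = 13
  x_1 + s4 = 11
  3x_1 + 3x_2 + s5 = 15
  x_1, x_2, s1, s2, s3, s4, s5 ≥ 0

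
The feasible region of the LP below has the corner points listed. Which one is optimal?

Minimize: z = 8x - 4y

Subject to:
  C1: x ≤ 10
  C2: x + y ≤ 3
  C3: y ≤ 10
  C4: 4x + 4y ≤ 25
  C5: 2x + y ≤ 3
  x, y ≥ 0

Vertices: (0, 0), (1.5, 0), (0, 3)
Evaluating z = 8x - 4y at each vertex:
  (0, 0): z = 0
  (1.5, 0): z = 12
  (0, 3): z = -12

The smallest value is z = -12, attained at (0, 3).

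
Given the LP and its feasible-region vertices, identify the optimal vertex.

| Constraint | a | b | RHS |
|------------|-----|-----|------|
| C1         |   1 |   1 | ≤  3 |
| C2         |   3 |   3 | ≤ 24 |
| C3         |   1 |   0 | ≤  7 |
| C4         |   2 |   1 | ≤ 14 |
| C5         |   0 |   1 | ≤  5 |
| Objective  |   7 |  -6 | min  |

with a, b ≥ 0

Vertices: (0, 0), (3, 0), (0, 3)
(0, 3) with z = -18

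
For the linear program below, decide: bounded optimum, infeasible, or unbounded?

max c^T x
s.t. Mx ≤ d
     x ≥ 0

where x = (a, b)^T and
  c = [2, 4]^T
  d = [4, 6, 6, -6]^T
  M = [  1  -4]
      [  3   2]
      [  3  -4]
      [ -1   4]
One constraint requires a - 4b ≤ 4, while the constraint -a + 4b ≤ -6 is equivalent to a - 4b ≥ 6. Together they would need 6 ≤ a - 4b ≤ 4, which is impossible since 6 > 4. No point satisfies all constraints.

The feasible region is empty; the LP is infeasible.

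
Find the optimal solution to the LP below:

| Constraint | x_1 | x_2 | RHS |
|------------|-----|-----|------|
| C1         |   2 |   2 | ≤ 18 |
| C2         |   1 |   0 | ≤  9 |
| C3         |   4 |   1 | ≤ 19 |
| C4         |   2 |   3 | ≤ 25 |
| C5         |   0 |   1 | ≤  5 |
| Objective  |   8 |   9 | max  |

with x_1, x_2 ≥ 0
Each vertex is the intersection of two constraint boundaries that also satisfies all remaining constraints:
  x_1 = 0 and x_2 = 0 → (0, 0)
  4x_1 + x_2 = 19 and x_2 = 0 → (4.75, 0)
  4x_1 + x_2 = 19 and x_2 = 5 → (3.5, 5)
  x_2 = 5 and x_1 = 0 → (0, 5)

Evaluating z = 8x_1 + 9x_2 at each vertex:
  (0, 0): z = 0
  (4.75, 0): z = 38
  (3.5, 5): z = 73
  (0, 5): z = 45

The maximum is at (3.5, 5) with z = 73.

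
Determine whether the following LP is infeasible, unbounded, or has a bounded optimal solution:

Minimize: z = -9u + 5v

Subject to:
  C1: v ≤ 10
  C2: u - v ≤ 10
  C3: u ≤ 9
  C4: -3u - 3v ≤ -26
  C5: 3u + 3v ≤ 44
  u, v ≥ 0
The point (9, 0) satisfies every constraint, so the LP is feasible; the constraints give u ≤ 9 and v ≤ 10, which with u, v ≥ 0 keep the feasible region inside a bounded box. A feasible, bounded LP attains a finite optimum at a vertex.

Evaluating z = -9u + 5v at each vertex:
  (8.667, 0): z = -78
  (9, 0): z = -81
  (9, 5.667): z = -52.67
  (4.667, 10): z = 8
  (0, 10): z = 50
  (0, 8.667): z = 43.33

Feasible with finite optimum z* = -81 at (9, 0).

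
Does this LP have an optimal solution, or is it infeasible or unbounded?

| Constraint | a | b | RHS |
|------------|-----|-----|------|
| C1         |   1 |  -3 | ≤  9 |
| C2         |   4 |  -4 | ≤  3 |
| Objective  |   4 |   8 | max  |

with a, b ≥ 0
Feasible point: (0, 0) satisfies every constraint, so the LP is feasible.
Direction d = (0, 1): for each constraint row a, a·d ≤ 0 —
  (1)(0) + (-3)(1) = -3 ≤ 0
  (4)(0) + (-4)(1) = -4 ≤ 0
and d ≥ 0, so (0, 0) + t·d stays feasible for every t ≥ 0. Along this ray z = 4a + 8b changes by 8 per unit t, so z → +∞.

Unbounded — the objective can increase without bound over the feasible region.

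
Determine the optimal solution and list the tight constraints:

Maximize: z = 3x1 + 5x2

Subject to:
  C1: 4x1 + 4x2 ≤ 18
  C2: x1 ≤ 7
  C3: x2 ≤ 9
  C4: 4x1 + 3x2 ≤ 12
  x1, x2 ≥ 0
Optimal: x1 = 0, x2 = 4
Binding: C4, x1 ≥ 0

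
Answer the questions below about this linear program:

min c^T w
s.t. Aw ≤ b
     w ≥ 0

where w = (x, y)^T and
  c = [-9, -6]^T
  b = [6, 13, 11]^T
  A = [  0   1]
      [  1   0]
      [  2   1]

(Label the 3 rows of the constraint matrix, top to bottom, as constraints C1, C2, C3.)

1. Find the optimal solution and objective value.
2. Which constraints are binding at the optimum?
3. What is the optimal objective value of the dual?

1. x = 2.5, y = 6, z = -58.5
2. C1, C3
3. -58.5 (by strong duality, equal to the primal optimum)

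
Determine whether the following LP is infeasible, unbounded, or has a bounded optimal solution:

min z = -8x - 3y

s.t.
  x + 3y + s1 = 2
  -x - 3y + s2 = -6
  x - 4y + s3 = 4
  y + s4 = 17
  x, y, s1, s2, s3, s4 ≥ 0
The row x + 3y + s1 = 2 with s1 ≥ 0 requires x + 3y ≤ 2, while the row -x - 3y + s2 = -6 with s2 ≥ 0 is equivalent to x + 3y ≥ 6. Together they would need 6 ≤ x + 3y ≤ 2, which is impossible since 6 > 2. No point satisfies all constraints.

Infeasible: no point satisfies all constraints simultaneously.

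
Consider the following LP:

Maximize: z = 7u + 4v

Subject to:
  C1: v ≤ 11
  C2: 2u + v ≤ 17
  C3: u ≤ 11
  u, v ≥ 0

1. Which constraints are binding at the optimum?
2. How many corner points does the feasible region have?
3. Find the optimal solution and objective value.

1. C1, C2
2. 4
3. u = 3, v = 11, z = 65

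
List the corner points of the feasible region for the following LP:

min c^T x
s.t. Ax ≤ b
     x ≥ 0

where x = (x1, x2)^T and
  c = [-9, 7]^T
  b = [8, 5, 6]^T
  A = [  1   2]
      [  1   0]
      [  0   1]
Each vertex is the intersection of two constraint boundaries that also satisfies all remaining constraints:
  x1 = 0 and x2 = 0 → (0, 0)
  x1 = 5 and x2 = 0 → (5, 0)
  x1 + 2x2 = 8 and x1 = 5 → (5, 1.5)
  x1 + 2x2 = 8 and x1 = 0 → (0, 4)

Vertices: (0, 0), (5, 0), (5, 1.5), (0, 4)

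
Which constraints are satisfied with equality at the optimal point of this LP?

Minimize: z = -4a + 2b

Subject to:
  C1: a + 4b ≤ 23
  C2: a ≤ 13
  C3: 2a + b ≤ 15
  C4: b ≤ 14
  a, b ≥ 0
Optimal: a = 7.5, b = 0
Slack at optimum:
  C1: slack = 15.5
  C2: slack = 5.5
  C3: slack = 0 (binding)
  C4: slack = 14
  a ≥ 0: a = 7.5
  b ≥ 0: b = 0 (binding)
Binding constraints: C3, b ≥ 0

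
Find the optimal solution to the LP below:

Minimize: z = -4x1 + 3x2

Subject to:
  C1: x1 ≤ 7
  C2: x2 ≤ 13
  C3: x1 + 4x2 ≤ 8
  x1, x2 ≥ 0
Each vertex is the intersection of two constraint boundaries that also satisfies all remaining constraints:
  x1 = 0 and x2 = 0 → (0, 0)
  x1 = 7 and x2 = 0 → (7, 0)
  x1 = 7 and x1 + 4x2 = 8 → (7, 0.25)
  x1 + 4x2 = 8 and x1 = 0 → (0, 2)

Evaluating z = -4x1 + 3x2 at each vertex:
  (0, 0): z = 0
  (7, 0): z = -28
  (7, 0.25): z = -27.25
  (0, 2): z = 6

The minimum is at (7, 0) with z = -28.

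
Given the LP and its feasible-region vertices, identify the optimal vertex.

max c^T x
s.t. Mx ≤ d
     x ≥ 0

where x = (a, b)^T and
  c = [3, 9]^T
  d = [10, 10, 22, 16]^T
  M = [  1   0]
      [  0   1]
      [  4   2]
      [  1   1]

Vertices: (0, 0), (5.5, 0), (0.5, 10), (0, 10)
(0.5, 10) with z = 91.5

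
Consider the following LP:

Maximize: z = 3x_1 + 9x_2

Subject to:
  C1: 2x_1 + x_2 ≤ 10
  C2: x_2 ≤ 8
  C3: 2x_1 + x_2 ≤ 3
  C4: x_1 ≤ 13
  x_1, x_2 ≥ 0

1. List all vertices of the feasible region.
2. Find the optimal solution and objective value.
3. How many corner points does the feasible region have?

1. (0, 0), (1.5, 0), (0, 3)
2. x_1 = 0, x_2 = 3, z = 27
3. 3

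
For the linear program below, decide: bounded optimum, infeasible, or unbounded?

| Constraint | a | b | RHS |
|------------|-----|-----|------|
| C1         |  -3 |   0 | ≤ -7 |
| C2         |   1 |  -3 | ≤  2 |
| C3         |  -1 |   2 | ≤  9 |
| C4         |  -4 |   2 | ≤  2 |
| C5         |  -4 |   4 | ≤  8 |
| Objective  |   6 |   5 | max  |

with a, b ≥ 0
Feasible point: (3, 1) satisfies every constraint, so the LP is feasible.
Direction d = (3, 1): for each constraint row a, a·d ≤ 0 —
  (-3)(3) + (0)(1) = -9 ≤ 0
  (1)(3) + (-3)(1) = 0 ≤ 0
  (-1)(3) + (2)(1) = -1 ≤ 0
  (-4)(3) + (2)(1) = -10 ≤ 0
  (-4)(3) + (4)(1) = -8 ≤ 0
and d ≥ 0, so (3, 1) + t·d stays feasible for every t ≥ 0. Along this ray z = 6a + 5b changes by 23 per unit t, so z → +∞.

Unbounded: there is a feasible ray along which z → +∞.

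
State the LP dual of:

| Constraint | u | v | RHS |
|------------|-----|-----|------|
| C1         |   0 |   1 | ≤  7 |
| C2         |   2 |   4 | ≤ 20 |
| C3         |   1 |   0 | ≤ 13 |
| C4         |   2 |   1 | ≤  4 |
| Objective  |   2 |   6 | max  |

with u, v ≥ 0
Minimize: z = 7y1 + 20y2 + 13y3 + 4y4

Subject to:
  C1: -2y2 - y3 - 2y4 ≤ -2
  C2: -y1 - 4y2 - y4 ≤ -6
  y1, y2, y3, y4 ≥ 0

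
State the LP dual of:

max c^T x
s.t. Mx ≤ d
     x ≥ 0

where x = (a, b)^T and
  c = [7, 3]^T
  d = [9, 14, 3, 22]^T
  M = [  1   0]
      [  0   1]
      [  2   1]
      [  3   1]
Minimize: z = 9y1 + 14y2 + 3y3 + 22y4

Subject to:
  C1: -y1 - 2y3 - 3y4 ≤ -7
  C2: -y2 - y3 - y4 ≤ -3
  y1, y2, y3, y4 ≥ 0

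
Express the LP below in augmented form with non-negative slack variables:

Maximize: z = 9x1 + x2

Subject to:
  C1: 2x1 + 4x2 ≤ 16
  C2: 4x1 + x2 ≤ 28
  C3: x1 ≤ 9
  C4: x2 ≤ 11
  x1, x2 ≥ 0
max z = 9x1 + x2

s.t.
  2x1 + 4x2 + s1 = 16
  4x1 + x2 + s2 = 28
  x1 + s3 = 9
  x2 + s4 = 11
  x1, x2, s1, s2, s3, s4 ≥ 0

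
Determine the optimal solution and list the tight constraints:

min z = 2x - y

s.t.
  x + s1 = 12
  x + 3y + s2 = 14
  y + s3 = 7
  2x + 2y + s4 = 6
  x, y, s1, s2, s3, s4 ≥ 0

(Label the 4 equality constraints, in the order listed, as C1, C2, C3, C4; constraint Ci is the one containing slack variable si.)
Optimal: x = 0, y = 3
Slack at optimum:
  C1: slack = 12
  C2: slack = 5
  C3: slack = 4
  C4: slack = 0 (binding)
  x ≥ 0: x = 0 (binding)
  y ≥ 0: y = 3
Binding constraints: C4, x ≥ 0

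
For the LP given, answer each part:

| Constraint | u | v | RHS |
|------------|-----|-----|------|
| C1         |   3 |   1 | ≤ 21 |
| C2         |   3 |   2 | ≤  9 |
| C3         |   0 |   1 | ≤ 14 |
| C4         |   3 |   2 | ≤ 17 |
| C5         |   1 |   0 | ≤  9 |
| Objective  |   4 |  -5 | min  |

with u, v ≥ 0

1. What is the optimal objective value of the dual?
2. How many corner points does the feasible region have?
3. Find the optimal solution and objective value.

1. -22.5 (by strong duality, equal to the primal optimum)
2. 3
3. u = 0, v = 4.5, z = -22.5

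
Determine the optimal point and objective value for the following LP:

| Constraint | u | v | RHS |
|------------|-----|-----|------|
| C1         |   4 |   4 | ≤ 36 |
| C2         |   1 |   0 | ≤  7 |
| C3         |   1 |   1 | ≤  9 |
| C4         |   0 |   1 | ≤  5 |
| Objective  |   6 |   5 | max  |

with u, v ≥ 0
Each vertex is the intersection of two constraint boundaries that also satisfies all remaining constraints:
  u = 0 and v = 0 → (0, 0)
  u = 7 and v = 0 → (7, 0)
  4u + 4v = 36 and u = 7 → (7, 2)
  4u + 4v = 36 and v = 5 → (4, 5)
  v = 5 and u = 0 → (0, 5)

Evaluating z = 6u + 5v at each vertex:
  (0, 0): z = 0
  (7, 0): z = 42
  (7, 2): z = 52
  (4, 5): z = 49
  (0, 5): z = 25

The maximum is at (7, 2) with z = 52.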